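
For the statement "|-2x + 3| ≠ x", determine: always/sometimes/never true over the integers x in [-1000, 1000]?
Holds at x = 0: LHS = |-2·0 + 3| = |3| = 3; 3 ≠ 0 — holds
Fails at x = 1: LHS = |-2·1 + 3| = |1| = 1; 1 ≠ 1 — FAILS
It is satisfied by some integers in the range but not all.

Answer: Sometimes true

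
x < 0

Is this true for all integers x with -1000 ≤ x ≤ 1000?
The claim fails at x = 0:
x = 0: 0 < 0 — FAILS

Because a single integer refutes it, the statement is false.

Answer: False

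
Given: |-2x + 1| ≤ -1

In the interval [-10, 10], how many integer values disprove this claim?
Counterexamples in [-10, 10]: {-10, -9, -8, -7, -6, -5, -4, -3, -2, -1, 0, 1, 2, 3, 4, 5, 6, 7, 8, 9, 10}.

Counting them gives 21 values.

Answer: 21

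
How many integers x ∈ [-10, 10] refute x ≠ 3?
Counterexamples in [-10, 10]: {3}.

Counting them gives 1 values.

Answer: 1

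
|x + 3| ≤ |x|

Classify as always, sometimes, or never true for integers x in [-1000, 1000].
Holds at x = -2: LHS = |(-2) + 3| = |1| = 1, RHS = |-2| = 2; 1 ≤ 2 — holds
Fails at x = 0: LHS = |0 + 3| = |3| = 3, RHS = |0| = 0; 3 ≤ 0 — FAILS
It is satisfied by some integers in the range but not all.

Answer: Sometimes true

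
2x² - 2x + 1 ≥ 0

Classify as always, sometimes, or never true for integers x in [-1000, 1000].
Over all integers in [-1000, 1000], LHS − RHS is smallest at x = 0, where it equals 1:
x = 0: LHS = 2·0² - 2·0 + 1 = 1; 1 ≥ 0 — holds
At the ends of the range:
x = -1000: LHS = 2·(-1000)² - 2·(-1000) + 1 = 2002001; 2002001 ≥ 0 — holds
x = 1000: LHS = 2·1000² - 2·1000 + 1 = 1998001; 1998001 ≥ 0 — holds
Hence LHS − RHS is never negative, i.e. LHS ≥ RHS throughout, so the relation holds for every integer in [-1000, 1000].

No counterexample exists.

Answer: Always true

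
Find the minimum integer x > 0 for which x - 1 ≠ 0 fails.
Testing positive integers:
x = 1: LHS = 1 - 1 = 0; 0 ≠ 0 — FAILS  ← smallest positive counterexample

Answer: x = 1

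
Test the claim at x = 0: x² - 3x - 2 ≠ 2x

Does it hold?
x = 0: LHS = 0² - 3·0 - 2 = -2, RHS = 2·0 = 0; -2 ≠ 0 — holds

The relation is satisfied at x = 0.

Answer: Yes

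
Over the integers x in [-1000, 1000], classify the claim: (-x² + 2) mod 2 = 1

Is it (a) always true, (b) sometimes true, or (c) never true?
Holds at x = 1: LHS = (-1² + 2) mod 2 = 1 mod 2 = 1; 1 = 1 — holds
Fails at x = 0: LHS = (-0² + 2) mod 2 = 2 mod 2 = 0; 0 = 1 — FAILS
It is satisfied by some integers in the range but not all.

Answer: Sometimes true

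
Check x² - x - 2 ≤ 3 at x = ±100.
x = 100: LHS = 100² - 100 - 2 = 9898; 9898 ≤ 3 — FAILS
x = -100: LHS = (-100)² - (-100) - 2 = 10098; 10098 ≤ 3 — FAILS

Answer: No, fails for both x = 100 and x = -100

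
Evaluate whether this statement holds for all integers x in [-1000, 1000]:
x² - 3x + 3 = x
The claim fails at x = 0:
x = 0: LHS = 0² - 3·0 + 3 = 3; 3 = 0 — FAILS

Because a single integer refutes it, the statement is false.

Answer: False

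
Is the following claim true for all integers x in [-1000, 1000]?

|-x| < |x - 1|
The claim fails at x = 1:
x = 1: LHS = |-1| = 1, RHS = |1 - 1| = |0| = 0; 1 < 0 — FAILS

Because a single integer refutes it, the statement is false.

Answer: False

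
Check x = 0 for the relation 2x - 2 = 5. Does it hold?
x = 0: LHS = 2·0 - 2 = -2; -2 = 5 — FAILS

The relation fails at x = 0, so x = 0 is a counterexample.

Answer: No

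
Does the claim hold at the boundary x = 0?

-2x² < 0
x = 0: LHS = -2·0² = 0; 0 < 0 — FAILS

The relation fails at x = 0, so x = 0 is a counterexample.

Answer: No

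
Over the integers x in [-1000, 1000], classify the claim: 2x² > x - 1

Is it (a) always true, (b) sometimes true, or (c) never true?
Over all integers in [-1000, 1000], LHS − RHS is smallest at x = 0, where it equals 1:
x = 0: LHS = 2·0² = 0, RHS = 0 - 1 = -1; 0 > -1 — holds
At the ends of the range:
x = -1000: LHS = 2·(-1000)² = 2000000, RHS = (-1000) - 1 = -1001; 2000000 > -1001 — holds
x = 1000: LHS = 2·1000² = 2000000, RHS = 1000 - 1 = 999; 2000000 > 999 — holds
Hence LHS − RHS is never zero or negative, i.e. LHS > RHS throughout, so the relation holds for every integer in [-1000, 1000].

No counterexample exists.

Answer: Always true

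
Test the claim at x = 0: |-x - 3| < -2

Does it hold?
x = 0: LHS = |-0 - 3| = |-3| = 3; 3 < -2 — FAILS

The relation fails at x = 0, so x = 0 is a counterexample.

Answer: No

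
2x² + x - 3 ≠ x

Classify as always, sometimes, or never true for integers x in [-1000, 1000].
Track d = LHS − RHS over the integers in [-1000, 1000]. Equality would need d = 0, but d changes sign only between consecutive integers, jumping over 0:
x = -2: LHS = 2·(-2)² + (-2) - 3 = 3; 3 ≠ -2 — holds  (d = 5)
x = -1: LHS = 2·(-1)² + (-1) - 3 = -2; -2 ≠ -1 — holds  (d = -1)
x = 1: LHS = 2·1² + 1 - 3 = 0; 0 ≠ 1 — holds  (d = -1)
x = 2: LHS = 2·2² + 2 - 3 = 7; 7 ≠ 2 — holds  (d = 5)
Away from these crossings d keeps a constant sign, and checking every integer in [-1000, 1000] confirms d ≠ 0 throughout. Hence the two sides are never equal, so the relation holds for every integer in [-1000, 1000].

No counterexample exists.

Answer: Always true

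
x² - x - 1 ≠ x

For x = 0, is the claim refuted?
Substitute x = 0 into the relation:
x = 0: LHS = 0² - 0 - 1 = -1; -1 ≠ 0 — holds

The relation holds at x = 0, so it is not a counterexample.

Answer: No, x = 0 is not a counterexample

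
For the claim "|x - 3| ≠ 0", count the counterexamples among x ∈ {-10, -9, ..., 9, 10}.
Counterexamples in [-10, 10]: {3}.

Counting them gives 1 values.

Answer: 1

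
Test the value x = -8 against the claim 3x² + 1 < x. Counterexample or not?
Substitute x = -8 into the relation:
x = -8: LHS = 3·(-8)² + 1 = 193; 193 < -8 — FAILS

Since the claim fails at x = -8, this value is a counterexample.

Answer: Yes, x = -8 is a counterexample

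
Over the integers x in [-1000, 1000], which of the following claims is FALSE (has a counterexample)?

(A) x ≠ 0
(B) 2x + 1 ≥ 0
(A) x = 0: 0 ≠ 0 — FAILS
(B) x = -1: LHS = 2·(-1) + 1 = -1; -1 ≥ 0 — FAILS

Answer: Both A and B are false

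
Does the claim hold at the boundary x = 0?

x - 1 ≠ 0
x = 0: LHS = 0 - 1 = -1; -1 ≠ 0 — holds

The relation is satisfied at x = 0.

Answer: Yes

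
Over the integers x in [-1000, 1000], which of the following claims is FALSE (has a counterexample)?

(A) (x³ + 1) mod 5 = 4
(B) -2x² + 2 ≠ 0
(A) x = 0: LHS = (0³ + 1) mod 5 = 1 mod 5 = 1; 1 = 4 — FAILS
(B) x = 1: LHS = -2·1² + 2 = 0; 0 ≠ 0 — FAILS

Answer: Both A and B are false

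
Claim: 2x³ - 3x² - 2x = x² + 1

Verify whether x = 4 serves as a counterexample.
Substitute x = 4 into the relation:
x = 4: LHS = 2·4³ - 3·4² - 2·4 = 72, RHS = 4² + 1 = 17; 72 = 17 — FAILS

Since the claim fails at x = 4, this value is a counterexample.

Answer: Yes, x = 4 is a counterexample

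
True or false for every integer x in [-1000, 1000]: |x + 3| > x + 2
Over all integers in [-1000, 1000], LHS − RHS is smallest at x = 0, where it equals 1:
x = 0: LHS = |0 + 3| = |3| = 3, RHS = 0 + 2 = 2; 3 > 2 — holds
At the ends of the range:
x = -1000: LHS = |(-1000) + 3| = |-997| = 997, RHS = (-1000) + 2 = -998; 997 > -998 — holds
x = 1000: LHS = |1000 + 3| = |1003| = 1003, RHS = 1000 + 2 = 1002; 1003 > 1002 — holds
Hence LHS − RHS is never zero or negative, i.e. LHS > RHS throughout, so the relation holds for every integer in [-1000, 1000].

No counterexample exists.

Answer: True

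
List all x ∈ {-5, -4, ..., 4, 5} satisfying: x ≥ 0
Holds for: {0, 1, 2, 3, 4, 5}
Fails for: {-5, -4, -3, -2, -1}

Answer: {0, 1, 2, 3, 4, 5}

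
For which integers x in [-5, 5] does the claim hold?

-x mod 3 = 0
Holds for: {-3, 0, 3}
Fails for: {-5, -4, -2, -1, 1, 2, 4, 5}

Answer: {-3, 0, 3}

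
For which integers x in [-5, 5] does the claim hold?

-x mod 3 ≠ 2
Holds for: {-4, -3, -1, 0, 2, 3, 5}
Fails for: {-5, -2, 1, 4}

Answer: {-4, -3, -1, 0, 2, 3, 5}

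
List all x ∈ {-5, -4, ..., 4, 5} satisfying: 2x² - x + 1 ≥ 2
Holds for: {-5, -4, -3, -2, -1, 1, 2, 3, 4, 5}
Fails for: {0}

Answer: {-5, -4, -3, -2, -1, 1, 2, 3, 4, 5}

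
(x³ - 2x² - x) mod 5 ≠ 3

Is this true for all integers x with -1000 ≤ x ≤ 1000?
The claim fails at x = 1:
x = 1: LHS = (1³ - 2·1² - 1) mod 5 = (-2) mod 5 = 3; 3 ≠ 3 — FAILS

Because a single integer refutes it, the statement is false.

Answer: False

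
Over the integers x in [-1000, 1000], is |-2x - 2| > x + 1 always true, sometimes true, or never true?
Holds at x = 0: LHS = |-2·0 - 2| = |-2| = 2, RHS = 0 + 1 = 1; 2 > 1 — holds
Fails at x = -1: LHS = |-2·(-1) - 2| = |0| = 0, RHS = (-1) + 1 = 0; 0 > 0 — FAILS
It is satisfied by some integers in the range but not all.

Answer: Sometimes true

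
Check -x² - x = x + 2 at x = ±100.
x = 100: LHS = -100² - 100 = -10100, RHS = 100 + 2 = 102; -10100 = 102 — FAILS
x = -100: LHS = -(-100)² - (-100) = -9900, RHS = (-100) + 2 = -98; -9900 = -98 — FAILS

Answer: No, fails for both x = 100 and x = -100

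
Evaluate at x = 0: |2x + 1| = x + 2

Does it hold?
x = 0: LHS = |2·0 + 1| = |1| = 1, RHS = 0 + 2 = 2; 1 = 2 — FAILS

The relation fails at x = 0, so x = 0 is a counterexample.

Answer: No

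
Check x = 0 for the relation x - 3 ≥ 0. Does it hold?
x = 0: LHS = 0 - 3 = -3; -3 ≥ 0 — FAILS

The relation fails at x = 0, so x = 0 is a counterexample.

Answer: No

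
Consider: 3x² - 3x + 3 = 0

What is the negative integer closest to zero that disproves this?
Testing negative integers from -1 downward:
x = -1: LHS = 3·(-1)² - 3·(-1) + 3 = 9; 9 = 0 — FAILS  ← closest negative counterexample to 0

Answer: x = -1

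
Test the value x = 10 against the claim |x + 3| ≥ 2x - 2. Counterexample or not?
Substitute x = 10 into the relation:
x = 10: LHS = |10 + 3| = |13| = 13, RHS = 2·10 - 2 = 18; 13 ≥ 18 — FAILS

Since the claim fails at x = 10, this value is a counterexample.

Answer: Yes, x = 10 is a counterexample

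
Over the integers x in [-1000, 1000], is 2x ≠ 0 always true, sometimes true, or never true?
Holds at x = 1: LHS = 2·1 = 2; 2 ≠ 0 — holds
Fails at x = 0: LHS = 2·0 = 0; 0 ≠ 0 — FAILS
It is satisfied by some integers in the range but not all.

Answer: Sometimes true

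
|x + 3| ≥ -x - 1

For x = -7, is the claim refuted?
Substitute x = -7 into the relation:
x = -7: LHS = |(-7) + 3| = |-4| = 4, RHS = -(-7) - 1 = 6; 4 ≥ 6 — FAILS

Since the claim fails at x = -7, this value is a counterexample.

Answer: Yes, x = -7 is a counterexample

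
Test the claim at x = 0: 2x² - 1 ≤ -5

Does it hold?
x = 0: LHS = 2·0² - 1 = -1; -1 ≤ -5 — FAILS

The relation fails at x = 0, so x = 0 is a counterexample.

Answer: No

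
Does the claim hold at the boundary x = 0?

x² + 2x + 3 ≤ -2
x = 0: LHS = 0² + 2·0 + 3 = 3; 3 ≤ -2 — FAILS

The relation fails at x = 0, so x = 0 is a counterexample.

Answer: No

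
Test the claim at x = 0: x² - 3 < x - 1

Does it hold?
x = 0: LHS = 0² - 3 = -3, RHS = 0 - 1 = -1; -3 < -1 — holds

The relation is satisfied at x = 0.

Answer: Yes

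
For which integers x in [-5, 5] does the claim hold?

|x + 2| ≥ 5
Holds for: {3, 4, 5}
Fails for: {-5, -4, -3, -2, -1, 0, 1, 2}

Answer: {3, 4, 5}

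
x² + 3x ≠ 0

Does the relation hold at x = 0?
x = 0: LHS = 0² + 3·0 = 0; 0 ≠ 0 — FAILS

The relation fails at x = 0, so x = 0 is a counterexample.

Answer: No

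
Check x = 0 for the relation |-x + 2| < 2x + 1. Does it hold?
x = 0: LHS = |-0 + 2| = |2| = 2, RHS = 2·0 + 1 = 1; 2 < 1 — FAILS

The relation fails at x = 0, so x = 0 is a counterexample.

Answer: No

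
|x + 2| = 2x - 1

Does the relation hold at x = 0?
x = 0: LHS = |0 + 2| = |2| = 2, RHS = 2·0 - 1 = -1; 2 = -1 — FAILS

The relation fails at x = 0, so x = 0 is a counterexample.

Answer: No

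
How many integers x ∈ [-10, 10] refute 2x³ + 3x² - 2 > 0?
Counterexamples in [-10, 10]: {-10, -9, -8, -7, -6, -5, -4, -3, -2, -1, 0}.

Counting them gives 11 values.

Answer: 11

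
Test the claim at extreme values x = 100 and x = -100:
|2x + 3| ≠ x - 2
x = 100: LHS = |2·100 + 3| = |203| = 203, RHS = 100 - 2 = 98; 203 ≠ 98 — holds
x = -100: LHS = |2·(-100) + 3| = |-197| = 197, RHS = (-100) - 2 = -102; 197 ≠ -102 — holds

Answer: Yes, holds for both x = 100 and x = -100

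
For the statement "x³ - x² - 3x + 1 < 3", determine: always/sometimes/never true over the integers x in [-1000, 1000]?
Holds at x = 0: LHS = 0³ - 0² - 3·0 + 1 = 1; 1 < 3 — holds
Fails at x = 3: LHS = 3³ - 3² - 3·3 + 1 = 10; 10 < 3 — FAILS
It is satisfied by some integers in the range but not all.

Answer: Sometimes true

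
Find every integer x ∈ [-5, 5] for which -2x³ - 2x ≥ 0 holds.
Holds for: {-5, -4, -3, -2, -1, 0}
Fails for: {1, 2, 3, 4, 5}

Answer: {-5, -4, -3, -2, -1, 0}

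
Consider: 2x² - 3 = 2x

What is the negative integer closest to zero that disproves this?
Testing negative integers from -1 downward:
x = -1: LHS = 2·(-1)² - 3 = -1, RHS = 2·(-1) = -2; -1 = -2 — FAILS  ← closest negative counterexample to 0

Answer: x = -1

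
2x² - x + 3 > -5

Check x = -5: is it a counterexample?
Substitute x = -5 into the relation:
x = -5: LHS = 2·(-5)² - (-5) + 3 = 58; 58 > -5 — holds

The relation holds at x = -5, so it is not a counterexample.

Answer: No, x = -5 is not a counterexample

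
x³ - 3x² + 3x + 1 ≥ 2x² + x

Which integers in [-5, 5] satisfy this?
Holds for: {0, 5}
Fails for: {-5, -4, -3, -2, -1, 1, 2, 3, 4}

Answer: {0, 5}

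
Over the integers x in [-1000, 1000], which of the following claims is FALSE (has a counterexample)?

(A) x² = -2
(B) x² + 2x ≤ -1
(A) x = 0: LHS = 0² = 0; 0 = -2 — FAILS
(B) x = 0: LHS = 0² + 2·0 = 0; 0 ≤ -1 — FAILS

Answer: Both A and B are false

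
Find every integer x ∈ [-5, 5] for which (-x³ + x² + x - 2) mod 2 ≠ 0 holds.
Holds for: {-5, -3, -1, 1, 3, 5}
Fails for: {-4, -2, 0, 2, 4}

Answer: {-5, -3, -1, 1, 3, 5}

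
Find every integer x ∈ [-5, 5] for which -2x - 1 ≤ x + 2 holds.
Holds for: {-1, 0, 1, 2, 3, 4, 5}
Fails for: {-5, -4, -3, -2}

Answer: {-1, 0, 1, 2, 3, 4, 5}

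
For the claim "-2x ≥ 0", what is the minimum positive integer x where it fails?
Testing positive integers:
x = 1: LHS = -2·1 = -2; -2 ≥ 0 — FAILS  ← smallest positive counterexample

Answer: x = 1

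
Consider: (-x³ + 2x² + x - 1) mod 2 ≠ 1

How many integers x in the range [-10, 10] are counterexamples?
Counterexamples in [-10, 10]: {-10, -9, -8, -7, -6, -5, -4, -3, -2, -1, 0, 1, 2, 3, 4, 5, 6, 7, 8, 9, 10}.

Counting them gives 21 values.

Answer: 21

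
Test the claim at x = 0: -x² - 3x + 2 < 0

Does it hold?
x = 0: LHS = -0² - 3·0 + 2 = 2; 2 < 0 — FAILS

The relation fails at x = 0, so x = 0 is a counterexample.

Answer: No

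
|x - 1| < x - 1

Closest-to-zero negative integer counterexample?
Testing negative integers from -1 downward:
x = -1: LHS = |(-1) - 1| = |-2| = 2, RHS = (-1) - 1 = -2; 2 < -2 — FAILS  ← closest negative counterexample to 0

Answer: x = -1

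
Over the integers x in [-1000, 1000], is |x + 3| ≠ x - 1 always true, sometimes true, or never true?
Over all integers in [-1000, 1000], LHS − RHS is always positive; it is smallest at x = 0, where it equals 4:
x = 0: LHS = |0 + 3| = |3| = 3, RHS = 0 - 1 = -1; 3 ≠ -1 — holds
At the ends of the range:
x = -1000: LHS = |(-1000) + 3| = |-997| = 997, RHS = (-1000) - 1 = -1001; 997 ≠ -1001 — holds
x = 1000: LHS = |1000 + 3| = |1003| = 1003, RHS = 1000 - 1 = 999; 1003 ≠ 999 — holds
Hence LHS − RHS is never 0, i.e. the two sides are never equal, so the relation holds for every integer in [-1000, 1000].

No counterexample exists.

Answer: Always true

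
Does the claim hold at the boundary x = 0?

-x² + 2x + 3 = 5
x = 0: LHS = -0² + 2·0 + 3 = 3; 3 = 5 — FAILS

The relation fails at x = 0, so x = 0 is a counterexample.

Answer: No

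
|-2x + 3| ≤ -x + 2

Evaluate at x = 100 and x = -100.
x = 100: LHS = |-2·100 + 3| = |-197| = 197, RHS = -100 + 2 = -98; 197 ≤ -98 — FAILS
x = -100: LHS = |-2·(-100) + 3| = |203| = 203, RHS = -(-100) + 2 = 102; 203 ≤ 102 — FAILS

Answer: No, fails for both x = 100 and x = -100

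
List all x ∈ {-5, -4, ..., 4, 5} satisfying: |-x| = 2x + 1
Track d = LHS − RHS over the integers in [-5, 5]. Equality would need d = 0, but d changes sign only between consecutive integers, jumping over 0:
x = -1: LHS = |-(-1)| = |1| = 1, RHS = 2·(-1) + 1 = -1; 1 = -1 — FAILS  (d = 2)
x = 0: LHS = |-0| = |0| = 0, RHS = 2·0 + 1 = 1; 0 = 1 — FAILS  (d = -1)
Away from these crossings d keeps a constant sign, and checking every integer in [-5, 5] confirms d ≠ 0 throughout. Hence the two sides are never equal, so the claimed relation (=) fails for every integer in [-5, 5].

Answer: None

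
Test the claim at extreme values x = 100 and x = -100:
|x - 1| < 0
x = 100: LHS = |100 - 1| = |99| = 99; 99 < 0 — FAILS
x = -100: LHS = |(-100) - 1| = |-101| = 101; 101 < 0 — FAILS

Answer: No, fails for both x = 100 and x = -100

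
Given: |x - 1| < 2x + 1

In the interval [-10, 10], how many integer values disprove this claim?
Counterexamples in [-10, 10]: {-10, -9, -8, -7, -6, -5, -4, -3, -2, -1, 0}.

Counting them gives 11 values.

Answer: 11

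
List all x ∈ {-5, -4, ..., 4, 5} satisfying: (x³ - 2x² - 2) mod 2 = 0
Holds for: {-4, -2, 0, 2, 4}
Fails for: {-5, -3, -1, 1, 3, 5}

Answer: {-4, -2, 0, 2, 4}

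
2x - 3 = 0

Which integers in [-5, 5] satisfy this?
Track d = LHS − RHS over the integers in [-5, 5]. Equality would need d = 0, but d changes sign only between consecutive integers, jumping over 0:
x = 1: LHS = 2·1 - 3 = -1; -1 = 0 — FAILS  (d = -1)
x = 2: LHS = 2·2 - 3 = 1; 1 = 0 — FAILS  (d = 1)
Away from these crossings d keeps a constant sign, and checking every integer in [-5, 5] confirms d ≠ 0 throughout. Hence the two sides are never equal, so the claimed relation (=) fails for every integer in [-5, 5].

Answer: None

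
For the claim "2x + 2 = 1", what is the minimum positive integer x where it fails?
Testing positive integers:
x = 1: LHS = 2·1 + 2 = 4; 4 = 1 — FAILS  ← smallest positive counterexample

Answer: x = 1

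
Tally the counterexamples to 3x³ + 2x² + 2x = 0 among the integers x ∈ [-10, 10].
Counterexamples in [-10, 10]: {-10, -9, -8, -7, -6, -5, -4, -3, -2, -1, 1, 2, 3, 4, 5, 6, 7, 8, 9, 10}.

Counting them gives 20 values.

Answer: 20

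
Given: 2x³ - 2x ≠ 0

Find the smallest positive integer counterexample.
Testing positive integers:
x = 1: LHS = 2·1³ - 2·1 = 0; 0 ≠ 0 — FAILS  ← smallest positive counterexample

Answer: x = 1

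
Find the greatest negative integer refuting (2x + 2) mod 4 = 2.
Testing negative integers from -1 downward:
x = -1: LHS = (2·(-1) + 2) mod 4 = 0 mod 4 = 0; 0 = 2 — FAILS  ← closest negative counterexample to 0

Answer: x = -1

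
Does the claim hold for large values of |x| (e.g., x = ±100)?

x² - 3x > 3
x = 100: LHS = 100² - 3·100 = 9700; 9700 > 3 — holds
x = -100: LHS = (-100)² - 3·(-100) = 10300; 10300 > 3 — holds

Answer: Yes, holds for both x = 100 and x = -100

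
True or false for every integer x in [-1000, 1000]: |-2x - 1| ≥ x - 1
Over all integers in [-1000, 1000], LHS − RHS is smallest at x = 0, where it equals 2:
x = 0: LHS = |-2·0 - 1| = |-1| = 1, RHS = 0 - 1 = -1; 1 ≥ -1 — holds
At the ends of the range:
x = -1000: LHS = |-2·(-1000) - 1| = |1999| = 1999, RHS = (-1000) - 1 = -1001; 1999 ≥ -1001 — holds
x = 1000: LHS = |-2·1000 - 1| = |-2001| = 2001, RHS = 1000 - 1 = 999; 2001 ≥ 999 — holds
Hence LHS − RHS is never negative, i.e. LHS ≥ RHS throughout, so the relation holds for every integer in [-1000, 1000].

No counterexample exists.

Answer: True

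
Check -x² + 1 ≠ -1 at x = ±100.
x = 100: LHS = -100² + 1 = -9999; -9999 ≠ -1 — holds
x = -100: LHS = -(-100)² + 1 = -9999; -9999 ≠ -1 — holds

Answer: Yes, holds for both x = 100 and x = -100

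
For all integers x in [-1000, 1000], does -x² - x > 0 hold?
The claim fails at x = 0:
x = 0: LHS = -0² - 0 = 0; 0 > 0 — FAILS

Because a single integer refutes it, the statement is false.

Answer: False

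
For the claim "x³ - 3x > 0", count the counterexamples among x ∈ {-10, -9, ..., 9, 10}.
Counterexamples in [-10, 10]: {-10, -9, -8, -7, -6, -5, -4, -3, -2, 0, 1}.

Counting them gives 11 values.

Answer: 11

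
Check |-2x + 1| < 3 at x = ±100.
x = 100: LHS = |-2·100 + 1| = |-199| = 199; 199 < 3 — FAILS
x = -100: LHS = |-2·(-100) + 1| = |201| = 201; 201 < 3 — FAILS

Answer: No, fails for both x = 100 and x = -100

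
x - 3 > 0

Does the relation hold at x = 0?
x = 0: LHS = 0 - 3 = -3; -3 > 0 — FAILS

The relation fails at x = 0, so x = 0 is a counterexample.

Answer: No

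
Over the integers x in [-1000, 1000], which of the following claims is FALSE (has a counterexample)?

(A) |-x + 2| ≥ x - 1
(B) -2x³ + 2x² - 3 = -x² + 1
(A) x = 2: LHS = |-2 + 2| = |0| = 0, RHS = 2 - 1 = 1; 0 ≥ 1 — FAILS
(B) x = 0: LHS = -2·0³ + 2·0² - 3 = -3, RHS = -0² + 1 = 1; -3 = 1 — FAILS

Answer: Both A and B are false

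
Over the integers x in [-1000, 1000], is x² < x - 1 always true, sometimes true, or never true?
Over all integers in [-1000, 1000], LHS − RHS is smallest at x = 0, where it equals 1:
x = 0: LHS = 0² = 0, RHS = 0 - 1 = -1; 0 < -1 — FAILS
At the ends of the range:
x = -1000: LHS = (-1000)² = 1000000, RHS = (-1000) - 1 = -1001; 1000000 < -1001 — FAILS
x = 1000: LHS = 1000² = 1000000, RHS = 1000 - 1 = 999; 1000000 < 999 — FAILS
Hence LHS − RHS is never negative, i.e. LHS ≥ RHS throughout, so the claimed relation (<) fails for every integer in [-1000, 1000].

No integer in the range satisfies it.

Answer: Never true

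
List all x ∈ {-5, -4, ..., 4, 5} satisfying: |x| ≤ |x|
Over all integers in [-5, 5], LHS − RHS is largest at x = 0, where it equals 0:
x = 0: LHS = |0| = 0, RHS = |0| = 0; 0 ≤ 0 — holds
At the ends of the range:
x = -5: LHS = |-5| = 5, RHS = |-5| = 5; 5 ≤ 5 — holds
x = 5: LHS = |5| = 5, RHS = |5| = 5; 5 ≤ 5 — holds
Hence LHS − RHS is never positive, i.e. LHS ≤ RHS throughout, so the relation holds for every integer in [-5, 5].

Answer: All integers in [-5, 5]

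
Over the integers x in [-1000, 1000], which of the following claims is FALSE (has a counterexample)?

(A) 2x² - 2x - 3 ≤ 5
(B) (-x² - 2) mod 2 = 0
(A) x = -2: LHS = 2·(-2)² - 2·(-2) - 3 = 9; 9 ≤ 5 — FAILS
(B) x = 1: LHS = (-1² - 2) mod 2 = (-3) mod 2 = 1; 1 = 0 — FAILS

Answer: Both A and B are false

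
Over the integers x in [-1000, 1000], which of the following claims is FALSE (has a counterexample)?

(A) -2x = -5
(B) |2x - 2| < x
(A) x = 0: LHS = -2·0 = 0; 0 = -5 — FAILS
(B) x = 0: LHS = |2·0 - 2| = |-2| = 2; 2 < 0 — FAILS

Answer: Both A and B are false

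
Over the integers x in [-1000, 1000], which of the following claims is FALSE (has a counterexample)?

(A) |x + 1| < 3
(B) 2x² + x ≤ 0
(A) x = 2: LHS = |2 + 1| = |3| = 3; 3 < 3 — FAILS
(B) x = 1: LHS = 2·1² + 1 = 3; 3 ≤ 0 — FAILS

Answer: Both A and B are false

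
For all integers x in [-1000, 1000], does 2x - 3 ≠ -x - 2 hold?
Track d = LHS − RHS over the integers in [-1000, 1000]. Equality would need d = 0, but d changes sign only between consecutive integers, jumping over 0:
x = 0: LHS = 2·0 - 3 = -3, RHS = -0 - 2 = -2; -3 ≠ -2 — holds  (d = -1)
x = 1: LHS = 2·1 - 3 = -1, RHS = -1 - 2 = -3; -1 ≠ -3 — holds  (d = 2)
Away from these crossings d keeps a constant sign, and checking every integer in [-1000, 1000] confirms d ≠ 0 throughout. Hence the two sides are never equal, so the relation holds for every integer in [-1000, 1000].

No counterexample exists.

Answer: True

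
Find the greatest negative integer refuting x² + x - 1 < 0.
Testing negative integers from -1 downward:
x = -1: LHS = (-1)² + (-1) - 1 = -1; -1 < 0 — holds
x = -2: LHS = (-2)² + (-2) - 1 = 1; 1 < 0 — FAILS  ← closest negative counterexample to 0

Answer: x = -2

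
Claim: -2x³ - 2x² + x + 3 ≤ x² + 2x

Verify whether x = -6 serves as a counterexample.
Substitute x = -6 into the relation:
x = -6: LHS = -2·(-6)³ - 2·(-6)² + (-6) + 3 = 357, RHS = (-6)² + 2·(-6) = 24; 357 ≤ 24 — FAILS

Since the claim fails at x = -6, this value is a counterexample.

Answer: Yes, x = -6 is a counterexample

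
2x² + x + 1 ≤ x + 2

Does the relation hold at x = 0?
x = 0: LHS = 2·0² + 0 + 1 = 1, RHS = 0 + 2 = 2; 1 ≤ 2 — holds

The relation is satisfied at x = 0.

Answer: Yes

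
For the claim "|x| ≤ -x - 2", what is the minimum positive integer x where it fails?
Testing positive integers:
x = 1: LHS = |1| = 1, RHS = -1 - 2 = -3; 1 ≤ -3 — FAILS  ← smallest positive counterexample

Answer: x = 1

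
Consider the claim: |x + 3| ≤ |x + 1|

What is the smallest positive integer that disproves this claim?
Testing positive integers:
x = 1: LHS = |1 + 3| = |4| = 4, RHS = |1 + 1| = |2| = 2; 4 ≤ 2 — FAILS  ← smallest positive counterexample

Answer: x = 1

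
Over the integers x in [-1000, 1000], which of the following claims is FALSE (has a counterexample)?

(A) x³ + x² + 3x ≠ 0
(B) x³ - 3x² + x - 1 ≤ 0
(A) x = 0: LHS = 0³ + 0² + 3·0 = 0; 0 ≠ 0 — FAILS
(B) x = 3: LHS = 3³ - 3·3² + 3 - 1 = 2; 2 ≤ 0 — FAILS

Answer: Both A and B are false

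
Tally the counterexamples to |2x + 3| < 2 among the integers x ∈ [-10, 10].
Counterexamples in [-10, 10]: {-10, -9, -8, -7, -6, -5, -4, -3, 0, 1, 2, 3, 4, 5, 6, 7, 8, 9, 10}.

Counting them gives 19 values.

Answer: 19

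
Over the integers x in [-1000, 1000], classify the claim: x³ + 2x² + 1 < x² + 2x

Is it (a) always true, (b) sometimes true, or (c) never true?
Holds at x = -3: LHS = (-3)³ + 2·(-3)² + 1 = -8, RHS = (-3)² + 2·(-3) = 3; -8 < 3 — holds
Fails at x = 0: LHS = 0³ + 2·0² + 1 = 1, RHS = 0² + 2·0 = 0; 1 < 0 — FAILS
It is satisfied by some integers in the range but not all.

Answer: Sometimes true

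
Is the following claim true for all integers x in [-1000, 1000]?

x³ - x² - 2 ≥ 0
The claim fails at x = 0:
x = 0: LHS = 0³ - 0² - 2 = -2; -2 ≥ 0 — FAILS

Because a single integer refutes it, the statement is false.

Answer: False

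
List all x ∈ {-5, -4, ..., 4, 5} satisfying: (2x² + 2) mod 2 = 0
For a polynomial with integer coefficients, its value mod 2 depends only on x mod 2, so it suffices to check one representative of each residue class, x = 0, 1:
x = 0: LHS = (2·0² + 2) mod 2 = 2 mod 2 = 0; 0 = 0 — holds
x = 1: LHS = (2·1² + 2) mod 2 = 4 mod 2 = 0; 0 = 0 — holds
The relation holds in every residue class, so the relation holds for every integer in [-5, 5].

Answer: All integers in [-5, 5]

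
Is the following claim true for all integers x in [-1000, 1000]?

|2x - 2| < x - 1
The claim fails at x = 0:
x = 0: LHS = |2·0 - 2| = |-2| = 2, RHS = 0 - 1 = -1; 2 < -1 — FAILS

Because a single integer refutes it, the statement is false.

Answer: False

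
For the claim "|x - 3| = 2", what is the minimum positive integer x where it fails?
Testing positive integers:
x = 1: LHS = |1 - 3| = |-2| = 2; 2 = 2 — holds
x = 2: LHS = |2 - 3| = |-1| = 1; 1 = 2 — FAILS  ← smallest positive counterexample

Answer: x = 2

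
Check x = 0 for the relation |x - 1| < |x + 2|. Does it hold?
x = 0: LHS = |0 - 1| = |-1| = 1, RHS = |0 + 2| = |2| = 2; 1 < 2 — holds

The relation is satisfied at x = 0.

Answer: Yes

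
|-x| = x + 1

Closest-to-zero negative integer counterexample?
Testing negative integers from -1 downward:
x = -1: LHS = |-(-1)| = |1| = 1, RHS = (-1) + 1 = 0; 1 = 0 — FAILS  ← closest negative counterexample to 0

Answer: x = -1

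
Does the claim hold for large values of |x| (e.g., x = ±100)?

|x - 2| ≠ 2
x = 100: LHS = |100 - 2| = |98| = 98; 98 ≠ 2 — holds
x = -100: LHS = |(-100) - 2| = |-102| = 102; 102 ≠ 2 — holds

Answer: Yes, holds for both x = 100 and x = -100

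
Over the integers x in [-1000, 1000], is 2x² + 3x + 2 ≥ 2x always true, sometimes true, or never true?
Over all integers in [-1000, 1000], LHS − RHS is smallest at x = 0, where it equals 2:
x = 0: LHS = 2·0² + 3·0 + 2 = 2, RHS = 2·0 = 0; 2 ≥ 0 — holds
At the ends of the range:
x = -1000: LHS = 2·(-1000)² + 3·(-1000) + 2 = 1997002, RHS = 2·(-1000) = -2000; 1997002 ≥ -2000 — holds
x = 1000: LHS = 2·1000² + 3·1000 + 2 = 2003002, RHS = 2·1000 = 2000; 2003002 ≥ 2000 — holds
Hence LHS − RHS is never negative, i.e. LHS ≥ RHS throughout, so the relation holds for every integer in [-1000, 1000].

No counterexample exists.

Answer: Always true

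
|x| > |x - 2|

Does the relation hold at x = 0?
x = 0: LHS = |0| = 0, RHS = |0 - 2| = |-2| = 2; 0 > 2 — FAILS

The relation fails at x = 0, so x = 0 is a counterexample.

Answer: No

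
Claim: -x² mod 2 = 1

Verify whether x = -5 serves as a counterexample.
Substitute x = -5 into the relation:
x = -5: LHS = (-(-5)²) mod 2 = (-25) mod 2 = 1; 1 = 1 — holds

The claim holds here, so x = -5 is not a counterexample. (A counterexample exists elsewhere, e.g. x = 0.)

Answer: No, x = -5 is not a counterexample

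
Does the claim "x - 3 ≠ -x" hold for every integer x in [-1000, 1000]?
Track d = LHS − RHS over the integers in [-1000, 1000]. Equality would need d = 0, but d changes sign only between consecutive integers, jumping over 0:
x = 1: LHS = 1 - 3 = -2; -2 ≠ -1 — holds  (d = -1)
x = 2: LHS = 2 - 3 = -1; -1 ≠ -2 — holds  (d = 1)
Away from these crossings d keeps a constant sign, and checking every integer in [-1000, 1000] confirms d ≠ 0 throughout. Hence the two sides are never equal, so the relation holds for every integer in [-1000, 1000].

No counterexample exists.

Answer: True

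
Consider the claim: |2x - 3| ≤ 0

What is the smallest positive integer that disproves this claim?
Testing positive integers:
x = 1: LHS = |2·1 - 3| = |-1| = 1; 1 ≤ 0 — FAILS  ← smallest positive counterexample

Answer: x = 1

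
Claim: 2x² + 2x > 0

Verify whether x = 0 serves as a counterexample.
Substitute x = 0 into the relation:
x = 0: LHS = 2·0² + 2·0 = 0; 0 > 0 — FAILS

Since the claim fails at x = 0, this value is a counterexample.

Answer: Yes, x = 0 is a counterexample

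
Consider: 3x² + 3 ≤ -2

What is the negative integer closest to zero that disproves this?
Testing negative integers from -1 downward:
x = -1: LHS = 3·(-1)² + 3 = 6; 6 ≤ -2 — FAILS  ← closest negative counterexample to 0

Answer: x = -1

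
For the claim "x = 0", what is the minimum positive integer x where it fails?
Testing positive integers:
x = 1: 1 = 0 — FAILS  ← smallest positive counterexample

Answer: x = 1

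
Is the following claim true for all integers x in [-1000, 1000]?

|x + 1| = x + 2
The claim fails at x = 0:
x = 0: LHS = |0 + 1| = |1| = 1, RHS = 0 + 2 = 2; 1 = 2 — FAILS

Because a single integer refutes it, the statement is false.

Answer: False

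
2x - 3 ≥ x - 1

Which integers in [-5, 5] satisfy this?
Holds for: {2, 3, 4, 5}
Fails for: {-5, -4, -3, -2, -1, 0, 1}

Answer: {2, 3, 4, 5}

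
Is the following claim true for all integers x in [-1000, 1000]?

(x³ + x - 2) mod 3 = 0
The claim fails at x = 0:
x = 0: LHS = (0³ + 0 - 2) mod 3 = (-2) mod 3 = 1; 1 = 0 — FAILS

Because a single integer refutes it, the statement is false.

Answer: False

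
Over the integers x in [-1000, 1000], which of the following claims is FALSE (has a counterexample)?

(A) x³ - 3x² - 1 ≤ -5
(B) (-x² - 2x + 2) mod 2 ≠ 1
(A) x = 0: LHS = 0³ - 3·0² - 1 = -1; -1 ≤ -5 — FAILS
(B) x = 1: LHS = (-1² - 2·1 + 2) mod 2 = (-1) mod 2 = 1; 1 ≠ 1 — FAILS

Answer: Both A and B are false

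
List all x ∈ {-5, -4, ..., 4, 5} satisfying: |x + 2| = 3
Holds for: {-5, 1}
Fails for: {-4, -3, -2, -1, 0, 2, 3, 4, 5}

Answer: {-5, 1}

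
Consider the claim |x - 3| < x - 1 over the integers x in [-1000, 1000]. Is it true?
The claim fails at x = 0:
x = 0: LHS = |0 - 3| = |-3| = 3, RHS = 0 - 1 = -1; 3 < -1 — FAILS

Because a single integer refutes it, the statement is false.

Answer: False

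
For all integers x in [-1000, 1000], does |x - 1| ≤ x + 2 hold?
The claim fails at x = -1:
x = -1: LHS = |(-1) - 1| = |-2| = 2, RHS = (-1) + 2 = 1; 2 ≤ 1 — FAILS

Because a single integer refutes it, the statement is false.

Answer: False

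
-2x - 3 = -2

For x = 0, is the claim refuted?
Substitute x = 0 into the relation:
x = 0: LHS = -2·0 - 3 = -3; -3 = -2 — FAILS

Since the claim fails at x = 0, this value is a counterexample.

Answer: Yes, x = 0 is a counterexample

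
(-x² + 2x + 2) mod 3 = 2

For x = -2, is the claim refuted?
Substitute x = -2 into the relation:
x = -2: LHS = (-(-2)² + 2·(-2) + 2) mod 3 = (-6) mod 3 = 0; 0 = 2 — FAILS

Since the claim fails at x = -2, this value is a counterexample.

Answer: Yes, x = -2 is a counterexample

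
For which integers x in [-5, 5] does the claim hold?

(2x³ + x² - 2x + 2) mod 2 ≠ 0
Holds for: {-5, -3, -1, 1, 3, 5}
Fails for: {-4, -2, 0, 2, 4}

Answer: {-5, -3, -1, 1, 3, 5}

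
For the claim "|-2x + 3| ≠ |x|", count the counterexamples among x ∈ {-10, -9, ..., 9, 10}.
Counterexamples in [-10, 10]: {1, 3}.

Counting them gives 2 values.

Answer: 2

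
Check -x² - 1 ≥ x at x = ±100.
x = 100: LHS = -100² - 1 = -10001; -10001 ≥ 100 — FAILS
x = -100: LHS = -(-100)² - 1 = -10001; -10001 ≥ -100 — FAILS

Answer: No, fails for both x = 100 and x = -100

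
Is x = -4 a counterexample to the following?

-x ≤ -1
Substitute x = -4 into the relation:
x = -4: LHS = -(-4) = 4; 4 ≤ -1 — FAILS

Since the claim fails at x = -4, this value is a counterexample.

Answer: Yes, x = -4 is a counterexample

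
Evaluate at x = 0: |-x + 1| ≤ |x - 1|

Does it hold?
x = 0: LHS = |-0 + 1| = |1| = 1, RHS = |0 - 1| = |-1| = 1; 1 ≤ 1 — holds

The relation is satisfied at x = 0.

Answer: Yes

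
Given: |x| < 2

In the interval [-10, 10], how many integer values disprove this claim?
Counterexamples in [-10, 10]: {-10, -9, -8, -7, -6, -5, -4, -3, -2, 2, 3, 4, 5, 6, 7, 8, 9, 10}.

Counting them gives 18 values.

Answer: 18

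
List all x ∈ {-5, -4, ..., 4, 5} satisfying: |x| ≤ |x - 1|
Holds for: {-5, -4, -3, -2, -1, 0}
Fails for: {1, 2, 3, 4, 5}

Answer: {-5, -4, -3, -2, -1, 0}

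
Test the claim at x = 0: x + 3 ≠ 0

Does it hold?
x = 0: LHS = 0 + 3 = 3; 3 ≠ 0 — holds

The relation is satisfied at x = 0.

Answer: Yes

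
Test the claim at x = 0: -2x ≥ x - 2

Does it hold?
x = 0: LHS = -2·0 = 0, RHS = 0 - 2 = -2; 0 ≥ -2 — holds

The relation is satisfied at x = 0.

Answer: Yes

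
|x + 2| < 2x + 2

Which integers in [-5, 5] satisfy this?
Holds for: {1, 2, 3, 4, 5}
Fails for: {-5, -4, -3, -2, -1, 0}

Answer: {1, 2, 3, 4, 5}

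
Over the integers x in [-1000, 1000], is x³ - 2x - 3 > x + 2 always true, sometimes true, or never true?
Holds at x = 3: LHS = 3³ - 2·3 - 3 = 18, RHS = 3 + 2 = 5; 18 > 5 — holds
Fails at x = 0: LHS = 0³ - 2·0 - 3 = -3, RHS = 0 + 2 = 2; -3 > 2 — FAILS
It is satisfied by some integers in the range but not all.

Answer: Sometimes true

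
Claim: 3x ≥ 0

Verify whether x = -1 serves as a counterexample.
Substitute x = -1 into the relation:
x = -1: LHS = 3·(-1) = -3; -3 ≥ 0 — FAILS

Since the claim fails at x = -1, this value is a counterexample.

Answer: Yes, x = -1 is a counterexample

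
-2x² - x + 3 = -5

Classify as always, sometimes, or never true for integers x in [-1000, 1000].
Track d = LHS − RHS over the integers in [-1000, 1000]. Equality would need d = 0, but d changes sign only between consecutive integers, jumping over 0:
x = -3: LHS = -2·(-3)² - (-3) + 3 = -12; -12 = -5 — FAILS  (d = -7)
x = -2: LHS = -2·(-2)² - (-2) + 3 = -3; -3 = -5 — FAILS  (d = 2)
x = 1: LHS = -2·1² - 1 + 3 = 0; 0 = -5 — FAILS  (d = 5)
x = 2: LHS = -2·2² - 2 + 3 = -7; -7 = -5 — FAILS  (d = -2)
Away from these crossings d keeps a constant sign, and checking every integer in [-1000, 1000] confirms d ≠ 0 throughout. Hence the two sides are never equal, so the claimed relation (=) fails for every integer in [-1000, 1000].

No integer in the range satisfies it.

Answer: Never true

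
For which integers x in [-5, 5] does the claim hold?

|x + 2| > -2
An absolute value is never negative, so the left side is ≥ 0 for every x, while the right side is -2. Tightest case in [-5, 5] is x = -2:
x = -2: LHS = |(-2) + 2| = |0| = 0; 0 > -2 — holds
Hence LHS − RHS is never zero or negative, i.e. LHS > RHS throughout, so the relation holds for every integer in [-5, 5].

Answer: All integers in [-5, 5]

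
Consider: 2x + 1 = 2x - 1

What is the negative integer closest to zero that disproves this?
Testing negative integers from -1 downward:
x = -1: LHS = 2·(-1) + 1 = -1, RHS = 2·(-1) - 1 = -3; -1 = -3 — FAILS  ← closest negative counterexample to 0

Answer: x = -1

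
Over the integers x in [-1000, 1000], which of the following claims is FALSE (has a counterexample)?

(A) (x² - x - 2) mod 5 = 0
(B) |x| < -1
(A) x = 0: LHS = (0² - 0 - 2) mod 5 = (-2) mod 5 = 3; 3 = 0 — FAILS
(B) x = 0: LHS = |0| = 0; 0 < -1 — FAILS

Answer: Both A and B are false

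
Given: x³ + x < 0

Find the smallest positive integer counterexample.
Testing positive integers:
x = 1: LHS = 1³ + 1 = 2; 2 < 0 — FAILS  ← smallest positive counterexample

Answer: x = 1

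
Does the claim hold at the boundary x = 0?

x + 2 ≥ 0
x = 0: LHS = 0 + 2 = 2; 2 ≥ 0 — holds

The relation is satisfied at x = 0.

Answer: Yes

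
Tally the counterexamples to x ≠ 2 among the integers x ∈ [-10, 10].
Counterexamples in [-10, 10]: {2}.

Counting them gives 1 values.

Answer: 1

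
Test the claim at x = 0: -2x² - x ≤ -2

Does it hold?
x = 0: LHS = -2·0² - 0 = 0; 0 ≤ -2 — FAILS

The relation fails at x = 0, so x = 0 is a counterexample.

Answer: No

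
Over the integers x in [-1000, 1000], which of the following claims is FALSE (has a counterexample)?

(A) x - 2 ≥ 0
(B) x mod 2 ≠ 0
(A) x = 0: LHS = 0 - 2 = -2; -2 ≥ 0 — FAILS
(B) x = 0: LHS = 0 mod 2 = 0; 0 ≠ 0 — FAILS

Answer: Both A and B are false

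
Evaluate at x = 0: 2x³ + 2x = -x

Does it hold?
x = 0: LHS = 2·0³ + 2·0 = 0, RHS = -0 = 0; 0 = 0 — holds

The relation is satisfied at x = 0.

Answer: Yes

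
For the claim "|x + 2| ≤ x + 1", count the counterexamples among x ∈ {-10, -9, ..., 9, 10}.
Counterexamples in [-10, 10]: {-10, -9, -8, -7, -6, -5, -4, -3, -2, -1, 0, 1, 2, 3, 4, 5, 6, 7, 8, 9, 10}.

Counting them gives 21 values.

Answer: 21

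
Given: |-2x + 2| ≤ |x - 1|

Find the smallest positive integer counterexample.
Testing positive integers:
x = 1: LHS = |-2·1 + 2| = |0| = 0, RHS = |1 - 1| = |0| = 0; 0 ≤ 0 — holds
x = 2: LHS = |-2·2 + 2| = |-2| = 2, RHS = |2 - 1| = |1| = 1; 2 ≤ 1 — FAILS  ← smallest positive counterexample

Answer: x = 2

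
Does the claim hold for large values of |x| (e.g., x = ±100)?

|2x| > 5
x = 100: LHS = |2·100| = |200| = 200; 200 > 5 — holds
x = -100: LHS = |2·(-100)| = |-200| = 200; 200 > 5 — holds

Answer: Yes, holds for both x = 100 and x = -100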